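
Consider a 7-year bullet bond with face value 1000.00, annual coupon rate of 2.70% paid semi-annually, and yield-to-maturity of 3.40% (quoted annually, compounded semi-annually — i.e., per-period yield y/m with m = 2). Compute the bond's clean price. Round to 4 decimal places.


Answer: Price = 956.7196

Derivation:
Coupon per period c = face * coupon_rate / m = 13.500000
Periods per year m = 2; per-period yield y/m = 0.017000
Number of cashflows N = 14
Cashflows (t years, CF_t, discount factor 1/(1+y/m)^(m*t), PV):
  t = 0.5000: CF_t = 13.500000, DF = 0.983284, PV = 13.274336
  t = 1.0000: CF_t = 13.500000, DF = 0.966848, PV = 13.052445
  t = 1.5000: CF_t = 13.500000, DF = 0.950686, PV = 12.834262
  t = 2.0000: CF_t = 13.500000, DF = 0.934795, PV = 12.619727
  t = 2.5000: CF_t = 13.500000, DF = 0.919169, PV = 12.408778
  t = 3.0000: CF_t = 13.500000, DF = 0.903804, PV = 12.201355
  t = 3.5000: CF_t = 13.500000, DF = 0.888696, PV = 11.997399
  t = 4.0000: CF_t = 13.500000, DF = 0.873841, PV = 11.796852
  t = 4.5000: CF_t = 13.500000, DF = 0.859234, PV = 11.599658
  t = 5.0000: CF_t = 13.500000, DF = 0.844871, PV = 11.405760
  t = 5.5000: CF_t = 13.500000, DF = 0.830748, PV = 11.215104
  t = 6.0000: CF_t = 13.500000, DF = 0.816862, PV = 11.027634
  t = 6.5000: CF_t = 13.500000, DF = 0.803207, PV = 10.843298
  t = 7.0000: CF_t = 1013.500000, DF = 0.789781, PV = 800.443002
Price P = sum_t PV_t = 956.719609


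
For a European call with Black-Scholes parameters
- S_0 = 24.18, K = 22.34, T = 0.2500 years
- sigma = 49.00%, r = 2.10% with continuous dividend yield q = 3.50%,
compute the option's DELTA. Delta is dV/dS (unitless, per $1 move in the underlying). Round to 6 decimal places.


d1 = 0.4312634757; d2 = 0.1862634757
phi(d1) = 0.3635157603; exp(-qT) = 0.9912881698; exp(-rT) = 0.9947637572
N(d1) = 0.6668615978
Delta = exp(-qT) * N(d1) = 0.9912881698 * 0.6668615978 = 0.661052

Answer: Delta = 0.661052


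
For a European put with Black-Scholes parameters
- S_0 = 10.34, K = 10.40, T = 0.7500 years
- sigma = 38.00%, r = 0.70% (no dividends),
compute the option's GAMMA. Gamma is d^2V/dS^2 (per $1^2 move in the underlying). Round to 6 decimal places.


Answer: Gamma = 0.115694

Derivation:
d1 = 0.1629162825; d2 = -0.1661733710
phi(d1) = 0.3936829493; exp(-qT) = 1.0000000000; exp(-rT) = 0.9947637572
Gamma = exp(-qT) * phi(d1) / (S * sigma * sqrt(T)) = 1.0000000000 * 0.3936829493 / (10.3400 * 0.3800 * 0.8660254038) = 0.115694


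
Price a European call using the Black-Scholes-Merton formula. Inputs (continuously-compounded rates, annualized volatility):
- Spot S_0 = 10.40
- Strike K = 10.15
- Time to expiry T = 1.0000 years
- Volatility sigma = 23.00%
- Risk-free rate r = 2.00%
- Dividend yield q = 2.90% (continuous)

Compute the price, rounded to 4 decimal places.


d1 = (ln(S/K) + (r - q + 0.5*sigma^2) * T) / (sigma * sqrt(T)) = 0.18166131
d2 = d1 - sigma * sqrt(T) = -0.04833869
exp(-rT) = 0.98019867; exp(-qT) = 0.97141646
C = S_0 * exp(-qT) * N(d1) - K * exp(-rT) * N(d2)
N(d1) = 0.57207573; N(d2) = 0.48072316
C = 10.4000 * 0.97141646 * 0.57207573 - 10.1500 * 0.98019867 * 0.48072316 = 0.9968

Answer: Price = 0.9968


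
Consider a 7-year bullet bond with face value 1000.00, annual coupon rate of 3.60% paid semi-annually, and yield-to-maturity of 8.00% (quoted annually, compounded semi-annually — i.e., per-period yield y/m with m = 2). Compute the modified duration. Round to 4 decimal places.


Coupon per period c = face * coupon_rate / m = 18.000000
Periods per year m = 2; per-period yield y/m = 0.040000
Number of cashflows N = 14
Cashflows (t years, CF_t, discount factor 1/(1+y/m)^(m*t), PV):
  t = 0.5000: CF_t = 18.000000, DF = 0.961538, PV = 17.307692
  t = 1.0000: CF_t = 18.000000, DF = 0.924556, PV = 16.642012
  t = 1.5000: CF_t = 18.000000, DF = 0.888996, PV = 16.001934
  t = 2.0000: CF_t = 18.000000, DF = 0.854804, PV = 15.386475
  t = 2.5000: CF_t = 18.000000, DF = 0.821927, PV = 14.794688
  t = 3.0000: CF_t = 18.000000, DF = 0.790315, PV = 14.225661
  t = 3.5000: CF_t = 18.000000, DF = 0.759918, PV = 13.678521
  t = 4.0000: CF_t = 18.000000, DF = 0.730690, PV = 13.152424
  t = 4.5000: CF_t = 18.000000, DF = 0.702587, PV = 12.646561
  t = 5.0000: CF_t = 18.000000, DF = 0.675564, PV = 12.160155
  t = 5.5000: CF_t = 18.000000, DF = 0.649581, PV = 11.692457
  t = 6.0000: CF_t = 18.000000, DF = 0.624597, PV = 11.242747
  t = 6.5000: CF_t = 18.000000, DF = 0.600574, PV = 10.810334
  t = 7.0000: CF_t = 1018.000000, DF = 0.577475, PV = 587.869634
Price P = sum_t PV_t = 767.611296
First compute Macaulay numerator sum_t t * PV_t:
  t * PV_t at t = 0.5000: 8.653846
  t * PV_t at t = 1.0000: 16.642012
  t * PV_t at t = 1.5000: 24.002902
  t * PV_t at t = 2.0000: 30.772951
  t * PV_t at t = 2.5000: 36.986720
  t * PV_t at t = 3.0000: 42.676984
  t * PV_t at t = 3.5000: 47.874822
  t * PV_t at t = 4.0000: 52.609695
  t * PV_t at t = 4.5000: 56.909526
  t * PV_t at t = 5.0000: 60.800775
  t * PV_t at t = 5.5000: 64.308512
  t * PV_t at t = 6.0000: 67.456481
  t * PV_t at t = 6.5000: 70.267168
  t * PV_t at t = 7.0000: 4115.087440
Macaulay duration D = 4695.049834 / 767.611296 = 6.116442
Modified duration = D / (1 + y/m) = 6.116442 / (1 + 0.040000) = 5.881194

Answer: Modified duration = 5.8812


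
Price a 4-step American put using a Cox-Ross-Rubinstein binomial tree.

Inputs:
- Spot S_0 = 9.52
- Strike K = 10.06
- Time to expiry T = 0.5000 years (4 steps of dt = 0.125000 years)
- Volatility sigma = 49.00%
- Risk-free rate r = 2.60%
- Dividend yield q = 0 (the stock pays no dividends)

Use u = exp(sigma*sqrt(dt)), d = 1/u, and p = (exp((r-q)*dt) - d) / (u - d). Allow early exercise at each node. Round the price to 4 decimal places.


Answer: Price = V(0,0) = 1.5818

Derivation:
dt = T/N = 0.125000
u = exp(sigma*sqrt(dt)) = 1.189153; d = 1/u = 0.840935
p = (exp((r-q)*dt) - d) / (u - d) = 0.466146
Discount per step: exp(-r*dt) = 0.996755
Stock lattice S(k, i) with i counting down-moves:
  k=0: S(0,0) = 9.5200
  k=1: S(1,0) = 11.3207; S(1,1) = 8.0057
  k=2: S(2,0) = 13.4621; S(2,1) = 9.5200; S(2,2) = 6.7323
  k=3: S(3,0) = 16.0085; S(3,1) = 11.3207; S(3,2) = 8.0057; S(3,3) = 5.6614
  k=4: S(4,0) = 19.0365; S(4,1) = 13.4621; S(4,2) = 9.5200; S(4,3) = 6.7323; S(4,4) = 4.7609
Terminal payoffs V(N, i) = max(K - S_T, 0):
  V(4,0) = 0.000000; V(4,1) = 0.000000; V(4,2) = 0.540000; V(4,3) = 3.327729; V(4,4) = 5.299131
Backward induction: V(k, i) = exp(-r*dt) * [p * V(k+1, i) + (1-p) * V(k+1, i+1)]; then take max(V_cont, immediate exercise) for American.
  V(3,0) = exp(-r*dt) * [p*0.000000 + (1-p)*0.000000] = 0.000000; exercise = 0.000000; V(3,0) = max -> 0.000000
  V(3,1) = exp(-r*dt) * [p*0.000000 + (1-p)*0.540000] = 0.287346; exercise = 0.000000; V(3,1) = max -> 0.287346
  V(3,2) = exp(-r*dt) * [p*0.540000 + (1-p)*3.327729] = 2.021659; exercise = 2.054301; V(3,2) = max -> 2.054301
  V(3,3) = exp(-r*dt) * [p*3.327729 + (1-p)*5.299131] = 4.365957; exercise = 4.398599; V(3,3) = max -> 4.398599
  V(2,0) = exp(-r*dt) * [p*0.000000 + (1-p)*0.287346] = 0.152903; exercise = 0.000000; V(2,0) = max -> 0.152903
  V(2,1) = exp(-r*dt) * [p*0.287346 + (1-p)*2.054301] = 1.226648; exercise = 0.540000; V(2,1) = max -> 1.226648
  V(2,2) = exp(-r*dt) * [p*2.054301 + (1-p)*4.398599] = 3.295087; exercise = 3.327729; V(2,2) = max -> 3.327729
  V(1,0) = exp(-r*dt) * [p*0.152903 + (1-p)*1.226648] = 0.723770; exercise = 0.000000; V(1,0) = max -> 0.723770
  V(1,1) = exp(-r*dt) * [p*1.226648 + (1-p)*3.327729] = 2.340699; exercise = 2.054301; V(1,1) = max -> 2.340699
  V(0,0) = exp(-r*dt) * [p*0.723770 + (1-p)*2.340699] = 1.581824; exercise = 0.540000; V(0,0) = max -> 1.581824


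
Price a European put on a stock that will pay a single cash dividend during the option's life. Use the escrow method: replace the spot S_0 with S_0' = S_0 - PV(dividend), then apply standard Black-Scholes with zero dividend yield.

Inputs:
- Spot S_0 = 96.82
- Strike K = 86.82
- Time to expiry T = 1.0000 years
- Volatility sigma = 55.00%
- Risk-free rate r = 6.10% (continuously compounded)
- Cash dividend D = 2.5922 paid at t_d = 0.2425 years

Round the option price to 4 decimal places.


Answer: Price = 13.3966

Derivation:
PV(D) = D * exp(-r * t_d) = 2.5922 * 0.98531637 = 2.55413710
S_0' = S_0 - PV(D) = 96.8200 - 2.55413710 = 94.26586290
d1 = (ln(S_0'/K) + (r + sigma^2/2)*T) / (sigma*sqrt(T)) = 0.53551293
d2 = d1 - sigma*sqrt(T) = -0.01448707
exp(-rT) = 0.94082324
N(-d1) = 0.29614761; N(-d2) = 0.50577930
P = K * exp(-rT) * N(-d2) - S_0' * N(-d1) = 86.8200 * 0.94082324 * 0.50577930 - 94.26586290 * 0.29614761 = 13.3966


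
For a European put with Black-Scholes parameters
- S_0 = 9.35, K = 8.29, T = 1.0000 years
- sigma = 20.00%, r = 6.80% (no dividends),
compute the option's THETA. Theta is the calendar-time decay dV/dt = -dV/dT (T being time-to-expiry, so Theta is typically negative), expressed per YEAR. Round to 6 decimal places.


Answer: Theta = -0.111498

Derivation:
d1 = 1.0416318708; d2 = 0.8416318708
phi(d1) = 0.2319027885; exp(-qT) = 1.0000000000; exp(-rT) = 0.9342604736
Theta = -S*exp(-qT)*phi(d1)*sigma/(2*sqrt(T)) + r*K*exp(-rT)*N(-d2) - q*S*exp(-qT)*N(-d1)
N(-d1) = 0.1487911933; N(-d2) = 0.1999970220; sqrt(T) = 1.0000000000
Term 1 = -9.3500 * 1.0000000000 * 0.2319027885 * 0.2000 / (2 * 1.0000000000) = -0.2168291072
Term 2 = 0.0680 * 8.2900 * 0.9342604736 * 0.1999970220 = 0.1053306944
Term 3 = 0 (no dividend yield, q = 0)
Theta = -0.2168291072 + (0.1053306944) + (0.0000000000) = -0.111498


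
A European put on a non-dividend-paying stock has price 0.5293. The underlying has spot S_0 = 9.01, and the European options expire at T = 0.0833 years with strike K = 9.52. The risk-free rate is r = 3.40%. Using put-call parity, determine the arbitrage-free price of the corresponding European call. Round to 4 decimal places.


Put-call parity: C - P = S_0 * exp(-qT) - K * exp(-rT).
S_0 * exp(-qT) = 9.0100 * 1.00000000 = 9.01000000
K * exp(-rT) = 9.5200 * 0.99717181 = 9.49307560
C = P + S*exp(-qT) - K*exp(-rT)
C = 0.5293 + 9.01000000 - 9.49307560 = 0.0462

Answer: Call price = 0.0462


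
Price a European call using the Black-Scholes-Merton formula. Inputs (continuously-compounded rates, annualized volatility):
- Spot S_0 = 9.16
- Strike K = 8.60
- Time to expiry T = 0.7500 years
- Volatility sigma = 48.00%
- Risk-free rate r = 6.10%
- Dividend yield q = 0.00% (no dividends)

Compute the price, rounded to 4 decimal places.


Answer: Price = 1.9507

Derivation:
d1 = (ln(S/K) + (r - q + 0.5*sigma^2) * T) / (sigma * sqrt(T)) = 0.46965995
d2 = d1 - sigma * sqrt(T) = 0.05396776
exp(-rT) = 0.95528075; exp(-qT) = 1.00000000
C = S_0 * exp(-qT) * N(d1) - K * exp(-rT) * N(d2)
N(d1) = 0.68070101; N(d2) = 0.52151957
C = 9.1600 * 1.00000000 * 0.68070101 - 8.6000 * 0.95528075 * 0.52151957 = 1.9507


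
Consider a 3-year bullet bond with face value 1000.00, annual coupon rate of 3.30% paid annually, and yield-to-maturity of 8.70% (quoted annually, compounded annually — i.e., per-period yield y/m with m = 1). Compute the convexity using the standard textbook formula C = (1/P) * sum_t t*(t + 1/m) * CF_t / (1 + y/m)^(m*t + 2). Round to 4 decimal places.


Answer: Convexity = 9.6937

Derivation:
Coupon per period c = face * coupon_rate / m = 33.000000
Periods per year m = 1; per-period yield y/m = 0.087000
Number of cashflows N = 3
Cashflows (t years, CF_t, discount factor 1/(1+y/m)^(m*t), PV):
  t = 1.0000: CF_t = 33.000000, DF = 0.919963, PV = 30.358786
  t = 2.0000: CF_t = 33.000000, DF = 0.846332, PV = 27.928966
  t = 3.0000: CF_t = 1033.000000, DF = 0.778595, PV = 804.288186
Price P = sum_t PV_t = 862.575937
Convexity numerator sum_t t*(t + 1/m) * CF_t / (1+y/m)^(m*t + 2):
  t = 1.0000: term = 51.387241
  t = 2.0000: term = 141.823113
  t = 3.0000: term = 8168.340763
Convexity = (1/P) * sum = 8361.551117 / 862.575937 = 9.693699


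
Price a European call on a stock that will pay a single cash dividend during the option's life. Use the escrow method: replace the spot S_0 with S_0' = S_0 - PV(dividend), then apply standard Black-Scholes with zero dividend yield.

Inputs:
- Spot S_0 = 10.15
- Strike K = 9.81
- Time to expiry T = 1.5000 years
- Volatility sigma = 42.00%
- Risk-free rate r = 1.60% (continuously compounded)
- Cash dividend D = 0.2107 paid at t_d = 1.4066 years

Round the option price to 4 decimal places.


PV(D) = D * exp(-r * t_d) = 0.2107 * 0.97774576 = 0.20601103
S_0' = S_0 - PV(D) = 10.1500 - 0.20601103 = 9.94398897
d1 = (ln(S_0'/K) + (r + sigma^2/2)*T) / (sigma*sqrt(T)) = 0.33022615
d2 = d1 - sigma*sqrt(T) = -0.18416669
exp(-rT) = 0.97628571
N(d1) = 0.62938546; N(d2) = 0.42694134
C = S_0' * N(d1) - K * exp(-rT) * N(d2) = 9.94398897 * 0.62938546 - 9.8100 * 0.97628571 * 0.42694134 = 2.1696

Answer: Price = 2.1696


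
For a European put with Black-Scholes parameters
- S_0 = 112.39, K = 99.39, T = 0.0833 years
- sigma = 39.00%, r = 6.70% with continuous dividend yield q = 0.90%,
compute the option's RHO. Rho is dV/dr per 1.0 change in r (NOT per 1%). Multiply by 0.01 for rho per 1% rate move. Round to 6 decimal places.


d1 = 1.1912659213; d2 = 1.0787051377
phi(d1) = 0.1962245169; exp(-qT) = 0.9992505810; exp(-rT) = 0.9944344454
N(-d2) = 0.1403595973
Rho = -K*T*exp(-rT)*N(-d2) = -99.3900 * 0.0833 * 0.9944344454 * 0.1403595973 = -1.155596

Answer: Rho = -1.155596


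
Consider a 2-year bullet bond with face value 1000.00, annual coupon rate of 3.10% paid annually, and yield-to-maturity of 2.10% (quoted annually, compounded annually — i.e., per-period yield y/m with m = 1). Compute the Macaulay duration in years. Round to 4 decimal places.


Coupon per period c = face * coupon_rate / m = 31.000000
Periods per year m = 1; per-period yield y/m = 0.021000
Number of cashflows N = 2
Cashflows (t years, CF_t, discount factor 1/(1+y/m)^(m*t), PV):
  t = 1.0000: CF_t = 31.000000, DF = 0.979432, PV = 30.362390
  t = 2.0000: CF_t = 1031.000000, DF = 0.959287, PV = 989.024799
Price P = sum_t PV_t = 1019.387188
Macaulay numerator sum_t t * PV_t:
  t * PV_t at t = 1.0000: 30.362390
  t * PV_t at t = 2.0000: 1978.049597
Macaulay duration D = (sum_t t * PV_t) / P = 2008.411987 / 1019.387188 = 1.970215

Answer: Macaulay duration = 1.9702 years


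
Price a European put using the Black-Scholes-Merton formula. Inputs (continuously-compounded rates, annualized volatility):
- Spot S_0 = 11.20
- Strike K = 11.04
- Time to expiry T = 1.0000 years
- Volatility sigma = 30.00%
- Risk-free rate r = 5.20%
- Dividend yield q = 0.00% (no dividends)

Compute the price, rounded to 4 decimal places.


Answer: Price = 0.9641

Derivation:
d1 = (ln(S/K) + (r - q + 0.5*sigma^2) * T) / (sigma * sqrt(T)) = 0.37129579
d2 = d1 - sigma * sqrt(T) = 0.07129579
exp(-rT) = 0.94932887; exp(-qT) = 1.00000000
P = K * exp(-rT) * N(-d2) - S_0 * exp(-qT) * N(-d1)
N(-d1) = 0.35520862; N(-d2) = 0.47158117
P = 11.0400 * 0.94932887 * 0.47158117 - 11.2000 * 1.00000000 * 0.35520862 = 0.9641


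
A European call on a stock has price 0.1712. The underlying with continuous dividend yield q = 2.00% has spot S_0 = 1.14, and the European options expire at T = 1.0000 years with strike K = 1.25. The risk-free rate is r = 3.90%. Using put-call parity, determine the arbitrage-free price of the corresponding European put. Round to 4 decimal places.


Answer: Put price = 0.2560

Derivation:
Put-call parity: C - P = S_0 * exp(-qT) - K * exp(-rT).
S_0 * exp(-qT) = 1.1400 * 0.98019867 = 1.11742649
K * exp(-rT) = 1.2500 * 0.96175071 = 1.20218839
P = C - S*exp(-qT) + K*exp(-rT)
P = 0.1712 - 1.11742649 + 1.20218839 = 0.2560


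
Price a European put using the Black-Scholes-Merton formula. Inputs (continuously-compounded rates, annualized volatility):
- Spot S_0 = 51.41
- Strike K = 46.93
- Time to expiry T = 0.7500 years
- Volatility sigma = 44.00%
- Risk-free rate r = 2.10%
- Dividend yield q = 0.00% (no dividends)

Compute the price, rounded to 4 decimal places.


Answer: Price = 5.0523

Derivation:
d1 = (ln(S/K) + (r - q + 0.5*sigma^2) * T) / (sigma * sqrt(T)) = 0.47113245
d2 = d1 - sigma * sqrt(T) = 0.09008128
exp(-rT) = 0.98437338; exp(-qT) = 1.00000000
P = K * exp(-rT) * N(-d2) - S_0 * exp(-qT) * N(-d1)
N(-d1) = 0.31877308; N(-d2) = 0.46411131
P = 46.9300 * 0.98437338 * 0.46411131 - 51.4100 * 1.00000000 * 0.31877308 = 5.0523


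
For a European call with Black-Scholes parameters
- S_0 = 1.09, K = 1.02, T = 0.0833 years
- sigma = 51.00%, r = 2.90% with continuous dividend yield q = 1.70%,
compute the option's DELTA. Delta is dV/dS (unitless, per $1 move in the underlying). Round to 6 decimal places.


d1 = 0.5313217336; d2 = 0.3841268627
phi(d1) = 0.3464246565; exp(-qT) = 0.9985849022; exp(-rT) = 0.9975872155
N(d1) = 0.7024020764
Delta = exp(-qT) * N(d1) = 0.9985849022 * 0.7024020764 = 0.701408

Answer: Delta = 0.701408


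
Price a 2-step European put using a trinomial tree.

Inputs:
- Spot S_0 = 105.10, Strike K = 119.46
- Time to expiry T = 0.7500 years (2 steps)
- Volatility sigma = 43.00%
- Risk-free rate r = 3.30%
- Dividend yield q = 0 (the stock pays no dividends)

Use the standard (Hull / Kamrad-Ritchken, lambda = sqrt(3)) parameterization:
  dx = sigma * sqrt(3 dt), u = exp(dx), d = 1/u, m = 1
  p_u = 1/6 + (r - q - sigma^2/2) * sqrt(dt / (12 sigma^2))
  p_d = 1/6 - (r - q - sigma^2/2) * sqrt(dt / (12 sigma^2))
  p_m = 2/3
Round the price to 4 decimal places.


dt = T/N = 0.375000; dx = sigma*sqrt(3*dt) = 0.456084
u = exp(dx) = 1.577883; d = 1/u = 0.633761
p_u = 0.142226, p_m = 0.666667, p_d = 0.191107
Discount per step: exp(-r*dt) = 0.987701
Stock lattice S(k, j) with j the centered position index:
  k=0: S(0,+0) = 105.1000
  k=1: S(1,-1) = 66.6082; S(1,+0) = 105.1000; S(1,+1) = 165.8355
  k=2: S(2,-2) = 42.2137; S(2,-1) = 66.6082; S(2,+0) = 105.1000; S(2,+1) = 165.8355; S(2,+2) = 261.6689
Terminal payoffs V(N, j) = max(K - S_T, 0):
  V(2,-2) = 77.246312; V(2,-1) = 52.851753; V(2,+0) = 14.360000; V(2,+1) = 0.000000; V(2,+2) = 0.000000
Backward induction: V(k, j) = exp(-r*dt) * [p_u * V(k+1, j+1) + p_m * V(k+1, j) + p_d * V(k+1, j-1)]
  V(1,-1) = exp(-r*dt) * [p_u*14.360000 + p_m*52.851753 + p_d*77.246312] = 51.399171
  V(1,+0) = exp(-r*dt) * [p_u*0.000000 + p_m*14.360000 + p_d*52.851753] = 19.431716
  V(1,+1) = exp(-r*dt) * [p_u*0.000000 + p_m*0.000000 + p_d*14.360000] = 2.710546
  V(0,+0) = exp(-r*dt) * [p_u*2.710546 + p_m*19.431716 + p_d*51.399171] = 22.877860

Answer: Price = V(0,0) = 22.8779


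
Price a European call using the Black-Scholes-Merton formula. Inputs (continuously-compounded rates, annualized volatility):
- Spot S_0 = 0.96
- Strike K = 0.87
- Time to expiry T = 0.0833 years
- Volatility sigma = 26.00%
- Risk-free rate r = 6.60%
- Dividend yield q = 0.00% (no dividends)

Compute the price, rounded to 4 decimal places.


Answer: Price = 0.0974

Derivation:
d1 = (ln(S/K) + (r - q + 0.5*sigma^2) * T) / (sigma * sqrt(T)) = 1.42261020
d2 = d1 - sigma * sqrt(T) = 1.34756968
exp(-rT) = 0.99451729; exp(-qT) = 1.00000000
C = S_0 * exp(-qT) * N(d1) - K * exp(-rT) * N(d2)
N(d1) = 0.92257541; N(d2) = 0.91110159
C = 0.9600 * 1.00000000 * 0.92257541 - 0.8700 * 0.99451729 * 0.91110159 = 0.0974


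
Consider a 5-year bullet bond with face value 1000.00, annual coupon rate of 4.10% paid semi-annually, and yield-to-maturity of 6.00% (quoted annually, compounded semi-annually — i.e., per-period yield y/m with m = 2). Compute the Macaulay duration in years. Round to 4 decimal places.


Answer: Macaulay duration = 4.5487 years

Derivation:
Coupon per period c = face * coupon_rate / m = 20.500000
Periods per year m = 2; per-period yield y/m = 0.030000
Number of cashflows N = 10
Cashflows (t years, CF_t, discount factor 1/(1+y/m)^(m*t), PV):
  t = 0.5000: CF_t = 20.500000, DF = 0.970874, PV = 19.902913
  t = 1.0000: CF_t = 20.500000, DF = 0.942596, PV = 19.323216
  t = 1.5000: CF_t = 20.500000, DF = 0.915142, PV = 18.760404
  t = 2.0000: CF_t = 20.500000, DF = 0.888487, PV = 18.213984
  t = 2.5000: CF_t = 20.500000, DF = 0.862609, PV = 17.683480
  t = 3.0000: CF_t = 20.500000, DF = 0.837484, PV = 17.168427
  t = 3.5000: CF_t = 20.500000, DF = 0.813092, PV = 16.668376
  t = 4.0000: CF_t = 20.500000, DF = 0.789409, PV = 16.182889
  t = 4.5000: CF_t = 20.500000, DF = 0.766417, PV = 15.711543
  t = 5.0000: CF_t = 1020.500000, DF = 0.744094, PV = 759.347840
Price P = sum_t PV_t = 918.963073
Macaulay numerator sum_t t * PV_t:
  t * PV_t at t = 0.5000: 9.951456
  t * PV_t at t = 1.0000: 19.323216
  t * PV_t at t = 1.5000: 28.140606
  t * PV_t at t = 2.0000: 36.427969
  t * PV_t at t = 2.5000: 44.208700
  t * PV_t at t = 3.0000: 51.505282
  t * PV_t at t = 3.5000: 58.339316
  t * PV_t at t = 4.0000: 64.731557
  t * PV_t at t = 4.5000: 70.701944
  t * PV_t at t = 5.0000: 3796.739201
Macaulay duration D = (sum_t t * PV_t) / P = 4180.069247 / 918.963073 = 4.548680


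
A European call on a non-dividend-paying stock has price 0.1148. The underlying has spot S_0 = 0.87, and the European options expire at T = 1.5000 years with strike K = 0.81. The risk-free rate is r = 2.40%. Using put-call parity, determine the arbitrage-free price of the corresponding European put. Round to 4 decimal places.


Put-call parity: C - P = S_0 * exp(-qT) - K * exp(-rT).
S_0 * exp(-qT) = 0.8700 * 1.00000000 = 0.87000000
K * exp(-rT) = 0.8100 * 0.96464029 = 0.78135864
P = C - S*exp(-qT) + K*exp(-rT)
P = 0.1148 - 0.87000000 + 0.78135864 = 0.0262

Answer: Put price = 0.0262


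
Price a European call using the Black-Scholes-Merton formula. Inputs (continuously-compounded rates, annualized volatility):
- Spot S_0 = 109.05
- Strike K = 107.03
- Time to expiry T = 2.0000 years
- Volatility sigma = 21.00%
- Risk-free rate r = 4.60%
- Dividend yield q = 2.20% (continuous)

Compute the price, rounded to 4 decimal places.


Answer: Price = 15.5850

Derivation:
d1 = (ln(S/K) + (r - q + 0.5*sigma^2) * T) / (sigma * sqrt(T)) = 0.37307399
d2 = d1 - sigma * sqrt(T) = 0.07608915
exp(-rT) = 0.91210515; exp(-qT) = 0.95695396
C = S_0 * exp(-qT) * N(d1) - K * exp(-rT) * N(d2)
N(d1) = 0.64545331; N(d2) = 0.53032591
C = 109.0500 * 0.95695396 * 0.64545331 - 107.0300 * 0.91210515 * 0.53032591 = 15.5850


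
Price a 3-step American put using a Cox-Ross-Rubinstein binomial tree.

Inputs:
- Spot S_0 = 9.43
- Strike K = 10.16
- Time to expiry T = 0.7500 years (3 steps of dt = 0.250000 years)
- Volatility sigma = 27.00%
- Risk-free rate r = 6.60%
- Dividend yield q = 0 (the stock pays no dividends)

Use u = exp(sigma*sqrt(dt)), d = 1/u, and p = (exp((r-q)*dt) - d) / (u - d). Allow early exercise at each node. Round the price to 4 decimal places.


Answer: Price = V(0,0) = 1.1075

Derivation:
dt = T/N = 0.250000
u = exp(sigma*sqrt(dt)) = 1.144537; d = 1/u = 0.873716
p = (exp((r-q)*dt) - d) / (u - d) = 0.527732
Discount per step: exp(-r*dt) = 0.983635
Stock lattice S(k, i) with i counting down-moves:
  k=0: S(0,0) = 9.4300
  k=1: S(1,0) = 10.7930; S(1,1) = 8.2391
  k=2: S(2,0) = 12.3530; S(2,1) = 9.4300; S(2,2) = 7.1987
  k=3: S(3,0) = 14.1384; S(3,1) = 10.7930; S(3,2) = 8.2391; S(3,3) = 6.2896
Terminal payoffs V(N, i) = max(K - S_T, 0):
  V(3,0) = 0.000000; V(3,1) = 0.000000; V(3,2) = 1.920859; V(3,3) = 3.870409
Backward induction: V(k, i) = exp(-r*dt) * [p * V(k+1, i) + (1-p) * V(k+1, i+1)]; then take max(V_cont, immediate exercise) for American.
  V(2,0) = exp(-r*dt) * [p*0.000000 + (1-p)*0.000000] = 0.000000; exercise = 0.000000; V(2,0) = max -> 0.000000
  V(2,1) = exp(-r*dt) * [p*0.000000 + (1-p)*1.920859] = 0.892314; exercise = 0.730000; V(2,1) = max -> 0.892314
  V(2,2) = exp(-r*dt) * [p*1.920859 + (1-p)*3.870409] = 2.795067; exercise = 2.961331; V(2,2) = max -> 2.961331
  V(1,0) = exp(-r*dt) * [p*0.000000 + (1-p)*0.892314] = 0.414515; exercise = 0.000000; V(1,0) = max -> 0.414515
  V(1,1) = exp(-r*dt) * [p*0.892314 + (1-p)*2.961331] = 1.838851; exercise = 1.920859; V(1,1) = max -> 1.920859
  V(0,0) = exp(-r*dt) * [p*0.414515 + (1-p)*1.920859] = 1.107487; exercise = 0.730000; V(0,0) = max -> 1.107487


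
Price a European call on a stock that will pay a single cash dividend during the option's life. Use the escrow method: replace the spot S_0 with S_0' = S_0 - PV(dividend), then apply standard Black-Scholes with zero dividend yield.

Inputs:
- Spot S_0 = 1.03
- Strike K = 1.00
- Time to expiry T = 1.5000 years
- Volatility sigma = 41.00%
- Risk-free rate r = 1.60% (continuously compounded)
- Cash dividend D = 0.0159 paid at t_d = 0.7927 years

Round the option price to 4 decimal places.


PV(D) = D * exp(-r * t_d) = 0.0159 * 0.98739689 = 0.01569961
S_0' = S_0 - PV(D) = 1.0300 - 0.01569961 = 1.01430039
d1 = (ln(S_0'/K) + (r + sigma^2/2)*T) / (sigma*sqrt(T)) = 0.32714450
d2 = d1 - sigma*sqrt(T) = -0.17500090
exp(-rT) = 0.97628571
N(d1) = 0.62822070; N(d2) = 0.43053946
C = S_0' * N(d1) - K * exp(-rT) * N(d2) = 1.01430039 * 0.62822070 - 1.0000 * 0.97628571 * 0.43053946 = 0.2169

Answer: Price = 0.2169


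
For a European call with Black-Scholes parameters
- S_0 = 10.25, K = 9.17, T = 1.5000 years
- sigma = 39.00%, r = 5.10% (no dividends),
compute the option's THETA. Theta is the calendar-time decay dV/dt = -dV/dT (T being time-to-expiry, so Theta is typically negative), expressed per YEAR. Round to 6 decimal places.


Answer: Theta = -0.776370

Derivation:
d1 = 0.6320843785; d2 = 0.1544338786
phi(d1) = 0.3267029718; exp(-qT) = 1.0000000000; exp(-rT) = 0.9263529143
Theta = -S*exp(-qT)*phi(d1)*sigma/(2*sqrt(T)) - r*K*exp(-rT)*N(d2) + q*S*exp(-qT)*N(d1)
N(d1) = 0.7363341288; N(d2) = 0.5613661786; sqrt(T) = 1.2247448714
Term 1 = -10.2500 * 1.0000000000 * 0.3267029718 * 0.3900 / (2 * 1.2247448714) = -0.5331702791
Term 2 = -0.0510 * 9.1700 * 0.9263529143 * 0.5613661786 = -0.2431992479
Term 3 = 0 (no dividend yield, q = 0)
Theta = -0.5331702791 + (-0.2431992479) + (0.0000000000) = -0.776370


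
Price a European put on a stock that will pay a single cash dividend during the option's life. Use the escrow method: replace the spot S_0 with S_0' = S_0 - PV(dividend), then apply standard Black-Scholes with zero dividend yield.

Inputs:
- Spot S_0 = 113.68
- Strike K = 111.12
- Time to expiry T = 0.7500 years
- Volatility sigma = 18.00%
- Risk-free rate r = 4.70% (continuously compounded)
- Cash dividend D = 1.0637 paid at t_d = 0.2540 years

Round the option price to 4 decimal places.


Answer: Price = 4.4823

Derivation:
PV(D) = D * exp(-r * t_d) = 1.0637 * 0.98813298 = 1.05107705
S_0' = S_0 - PV(D) = 113.6800 - 1.05107705 = 112.62892295
d1 = (ln(S_0'/K) + (r + sigma^2/2)*T) / (sigma*sqrt(T)) = 0.39059573
d2 = d1 - sigma*sqrt(T) = 0.23471116
exp(-rT) = 0.96536405
N(-d1) = 0.34804804; N(-d2) = 0.40721646
P = K * exp(-rT) * N(-d2) - S_0' * N(-d1) = 111.1200 * 0.96536405 * 0.40721646 - 112.62892295 * 0.34804804 = 4.4823


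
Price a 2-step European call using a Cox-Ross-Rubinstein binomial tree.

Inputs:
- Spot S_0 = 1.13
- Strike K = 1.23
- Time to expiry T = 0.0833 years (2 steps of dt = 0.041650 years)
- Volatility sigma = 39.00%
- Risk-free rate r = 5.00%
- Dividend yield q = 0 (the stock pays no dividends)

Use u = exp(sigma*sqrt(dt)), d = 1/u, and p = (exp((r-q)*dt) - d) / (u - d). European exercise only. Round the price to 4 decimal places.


dt = T/N = 0.041650
u = exp(sigma*sqrt(dt)) = 1.082846; d = 1/u = 0.923493
p = (exp((r-q)*dt) - d) / (u - d) = 0.493194
Discount per step: exp(-r*dt) = 0.997920
Stock lattice S(k, i) with i counting down-moves:
  k=0: S(0,0) = 1.1300
  k=1: S(1,0) = 1.2236; S(1,1) = 1.0435
  k=2: S(2,0) = 1.3250; S(2,1) = 1.1300; S(2,2) = 0.9637
Terminal payoffs V(N, i) = max(S_T - K, 0):
  V(2,0) = 0.094987; V(2,1) = 0.000000; V(2,2) = 0.000000
Backward induction: V(k, i) = exp(-r*dt) * [p * V(k+1, i) + (1-p) * V(k+1, i+1)].
  V(1,0) = exp(-r*dt) * [p*0.094987 + (1-p)*0.000000] = 0.046750
  V(1,1) = exp(-r*dt) * [p*0.000000 + (1-p)*0.000000] = 0.000000
  V(0,0) = exp(-r*dt) * [p*0.046750 + (1-p)*0.000000] = 0.023009

Answer: Price = V(0,0) = 0.0230


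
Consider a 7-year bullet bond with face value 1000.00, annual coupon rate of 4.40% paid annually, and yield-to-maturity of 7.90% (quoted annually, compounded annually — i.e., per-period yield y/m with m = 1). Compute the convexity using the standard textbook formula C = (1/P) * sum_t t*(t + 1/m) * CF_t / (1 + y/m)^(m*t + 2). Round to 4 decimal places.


Coupon per period c = face * coupon_rate / m = 44.000000
Periods per year m = 1; per-period yield y/m = 0.079000
Number of cashflows N = 7
Cashflows (t years, CF_t, discount factor 1/(1+y/m)^(m*t), PV):
  t = 1.0000: CF_t = 44.000000, DF = 0.926784, PV = 40.778499
  t = 2.0000: CF_t = 44.000000, DF = 0.858929, PV = 37.792862
  t = 3.0000: CF_t = 44.000000, DF = 0.796041, PV = 35.025822
  t = 4.0000: CF_t = 44.000000, DF = 0.737758, PV = 32.461374
  t = 5.0000: CF_t = 44.000000, DF = 0.683743, PV = 30.084684
  t = 6.0000: CF_t = 44.000000, DF = 0.633682, PV = 27.882005
  t = 7.0000: CF_t = 1044.000000, DF = 0.587286, PV = 613.126922
Price P = sum_t PV_t = 817.152169
Convexity numerator sum_t t*(t + 1/m) * CF_t / (1+y/m)^(m*t + 2):
  t = 1.0000: term = 70.051645
  t = 2.0000: term = 194.768244
  t = 3.0000: term = 361.016207
  t = 4.0000: term = 557.640110
  t = 5.0000: term = 775.217947
  t = 6.0000: term = 1005.843490
  t = 7.0000: term = 29491.409092
Convexity = (1/P) * sum = 32455.946734 / 817.152169 = 39.718363

Answer: Convexity = 39.7184


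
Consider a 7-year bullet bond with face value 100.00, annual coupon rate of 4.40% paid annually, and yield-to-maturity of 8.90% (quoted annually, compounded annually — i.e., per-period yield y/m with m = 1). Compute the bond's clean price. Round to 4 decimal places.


Coupon per period c = face * coupon_rate / m = 4.400000
Periods per year m = 1; per-period yield y/m = 0.089000
Number of cashflows N = 7
Cashflows (t years, CF_t, discount factor 1/(1+y/m)^(m*t), PV):
  t = 1.0000: CF_t = 4.400000, DF = 0.918274, PV = 4.040404
  t = 2.0000: CF_t = 4.400000, DF = 0.843226, PV = 3.710197
  t = 3.0000: CF_t = 4.400000, DF = 0.774313, PV = 3.406976
  t = 4.0000: CF_t = 4.400000, DF = 0.711031, PV = 3.128536
  t = 5.0000: CF_t = 4.400000, DF = 0.652921, PV = 2.872852
  t = 6.0000: CF_t = 4.400000, DF = 0.599560, PV = 2.638064
  t = 7.0000: CF_t = 104.400000, DF = 0.550560, PV = 57.478489
Price P = sum_t PV_t = 77.275518

Answer: Price = 77.2755


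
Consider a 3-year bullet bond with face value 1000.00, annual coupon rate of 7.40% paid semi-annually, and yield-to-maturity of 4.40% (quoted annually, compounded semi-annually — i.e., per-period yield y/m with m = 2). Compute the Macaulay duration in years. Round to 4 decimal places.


Coupon per period c = face * coupon_rate / m = 37.000000
Periods per year m = 2; per-period yield y/m = 0.022000
Number of cashflows N = 6
Cashflows (t years, CF_t, discount factor 1/(1+y/m)^(m*t), PV):
  t = 0.5000: CF_t = 37.000000, DF = 0.978474, PV = 36.203523
  t = 1.0000: CF_t = 37.000000, DF = 0.957411, PV = 35.424190
  t = 1.5000: CF_t = 37.000000, DF = 0.936801, PV = 34.661634
  t = 2.0000: CF_t = 37.000000, DF = 0.916635, PV = 33.915494
  t = 2.5000: CF_t = 37.000000, DF = 0.896903, PV = 33.185414
  t = 3.0000: CF_t = 1037.000000, DF = 0.877596, PV = 910.067031
Price P = sum_t PV_t = 1083.457286
Macaulay numerator sum_t t * PV_t:
  t * PV_t at t = 0.5000: 18.101761
  t * PV_t at t = 1.0000: 35.424190
  t * PV_t at t = 1.5000: 51.992452
  t * PV_t at t = 2.0000: 67.830987
  t * PV_t at t = 2.5000: 82.963536
  t * PV_t at t = 3.0000: 2730.201094
Macaulay duration D = (sum_t t * PV_t) / P = 2986.514020 / 1083.457286 = 2.756467

Answer: Macaulay duration = 2.7565 years


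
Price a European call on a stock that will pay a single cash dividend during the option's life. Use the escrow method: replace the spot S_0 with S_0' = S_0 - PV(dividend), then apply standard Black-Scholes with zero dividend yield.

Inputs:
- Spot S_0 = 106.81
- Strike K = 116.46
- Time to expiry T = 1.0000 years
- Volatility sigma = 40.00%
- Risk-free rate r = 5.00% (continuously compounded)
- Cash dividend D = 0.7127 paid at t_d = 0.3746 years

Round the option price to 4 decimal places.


Answer: Price = 14.9541

Derivation:
PV(D) = D * exp(-r * t_d) = 0.7127 * 0.98144432 = 0.69947536
S_0' = S_0 - PV(D) = 106.8100 - 0.69947536 = 106.11052464
d1 = (ln(S_0'/K) + (r + sigma^2/2)*T) / (sigma*sqrt(T)) = 0.09233342
d2 = d1 - sigma*sqrt(T) = -0.30766658
exp(-rT) = 0.95122942
N(d1) = 0.53678343; N(d2) = 0.37916803
C = S_0' * N(d1) - K * exp(-rT) * N(d2) = 106.11052464 * 0.53678343 - 116.4600 * 0.95122942 * 0.37916803 = 14.9541


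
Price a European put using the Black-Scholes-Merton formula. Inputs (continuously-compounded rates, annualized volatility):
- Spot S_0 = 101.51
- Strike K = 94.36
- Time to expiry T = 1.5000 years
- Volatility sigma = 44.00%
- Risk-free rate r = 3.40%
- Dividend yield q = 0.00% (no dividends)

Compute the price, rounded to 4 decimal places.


Answer: Price = 14.9053

Derivation:
d1 = (ln(S/K) + (r - q + 0.5*sigma^2) * T) / (sigma * sqrt(T)) = 0.49962179
d2 = d1 - sigma * sqrt(T) = -0.03926595
exp(-rT) = 0.95027867; exp(-qT) = 1.00000000
P = K * exp(-rT) * N(-d2) - S_0 * exp(-qT) * N(-d1)
N(-d1) = 0.30867070; N(-d2) = 0.51566082
P = 94.3600 * 0.95027867 * 0.51566082 - 101.5100 * 1.00000000 * 0.30867070 = 14.9053


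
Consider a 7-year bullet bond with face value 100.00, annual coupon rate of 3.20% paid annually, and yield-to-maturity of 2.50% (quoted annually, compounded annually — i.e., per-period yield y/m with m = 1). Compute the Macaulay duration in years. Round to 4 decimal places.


Answer: Macaulay duration = 6.3972 years

Derivation:
Coupon per period c = face * coupon_rate / m = 3.200000
Periods per year m = 1; per-period yield y/m = 0.025000
Number of cashflows N = 7
Cashflows (t years, CF_t, discount factor 1/(1+y/m)^(m*t), PV):
  t = 1.0000: CF_t = 3.200000, DF = 0.975610, PV = 3.121951
  t = 2.0000: CF_t = 3.200000, DF = 0.951814, PV = 3.045806
  t = 3.0000: CF_t = 3.200000, DF = 0.928599, PV = 2.971518
  t = 4.0000: CF_t = 3.200000, DF = 0.905951, PV = 2.899042
  t = 5.0000: CF_t = 3.200000, DF = 0.883854, PV = 2.828334
  t = 6.0000: CF_t = 3.200000, DF = 0.862297, PV = 2.759350
  t = 7.0000: CF_t = 103.200000, DF = 0.841265, PV = 86.818572
Price P = sum_t PV_t = 104.444573
Macaulay numerator sum_t t * PV_t:
  t * PV_t at t = 1.0000: 3.121951
  t * PV_t at t = 2.0000: 6.091612
  t * PV_t at t = 3.0000: 8.914554
  t * PV_t at t = 4.0000: 11.596168
  t * PV_t at t = 5.0000: 14.141669
  t * PV_t at t = 6.0000: 16.556100
  t * PV_t at t = 7.0000: 607.730006
Macaulay duration D = (sum_t t * PV_t) / P = 668.152060 / 104.444573 = 6.397193


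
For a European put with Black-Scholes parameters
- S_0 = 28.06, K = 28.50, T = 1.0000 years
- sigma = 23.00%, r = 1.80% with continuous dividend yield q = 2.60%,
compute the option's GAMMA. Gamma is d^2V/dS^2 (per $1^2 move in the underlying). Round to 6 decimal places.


d1 = 0.0125695104; d2 = -0.2174304896
phi(d1) = 0.3989107667; exp(-qT) = 0.9743350896; exp(-rT) = 0.9821610324
Gamma = exp(-qT) * phi(d1) / (S * sigma * sqrt(T)) = 0.9743350896 * 0.3989107667 / (28.0600 * 0.2300 * 1.0000000000) = 0.060224

Answer: Gamma = 0.060224


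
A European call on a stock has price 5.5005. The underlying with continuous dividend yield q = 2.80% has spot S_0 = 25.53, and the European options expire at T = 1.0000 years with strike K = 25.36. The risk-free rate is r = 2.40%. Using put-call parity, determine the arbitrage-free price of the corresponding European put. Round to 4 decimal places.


Put-call parity: C - P = S_0 * exp(-qT) - K * exp(-rT).
S_0 * exp(-qT) = 25.5300 * 0.97238837 = 24.82507500
K * exp(-rT) = 25.3600 * 0.97628571 = 24.75860560
P = C - S*exp(-qT) + K*exp(-rT)
P = 5.5005 - 24.82507500 + 24.75860560 = 5.4340

Answer: Put price = 5.4340


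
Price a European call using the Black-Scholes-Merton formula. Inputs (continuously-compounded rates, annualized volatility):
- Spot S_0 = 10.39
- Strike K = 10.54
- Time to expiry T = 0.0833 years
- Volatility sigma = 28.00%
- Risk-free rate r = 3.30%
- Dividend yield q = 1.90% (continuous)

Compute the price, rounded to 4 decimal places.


d1 = (ln(S/K) + (r - q + 0.5*sigma^2) * T) / (sigma * sqrt(T)) = -0.12253219
d2 = d1 - sigma * sqrt(T) = -0.20334506
exp(-rT) = 0.99725487; exp(-qT) = 0.99841855
C = S_0 * exp(-qT) * N(d1) - K * exp(-rT) * N(d2)
N(d1) = 0.45123878; N(d2) = 0.41943267
C = 10.3900 * 0.99841855 * 0.45123878 - 10.5400 * 0.99725487 * 0.41943267 = 0.2723

Answer: Price = 0.2723


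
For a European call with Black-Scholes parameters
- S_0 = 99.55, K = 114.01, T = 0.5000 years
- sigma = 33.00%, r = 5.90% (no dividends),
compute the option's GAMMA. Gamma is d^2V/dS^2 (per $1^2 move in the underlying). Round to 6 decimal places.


Answer: Gamma = 0.016220

Derivation:
d1 = -0.3381304632; d2 = -0.5714757010
phi(d1) = 0.3767759225; exp(-qT) = 1.0000000000; exp(-rT) = 0.9709308776
Gamma = exp(-qT) * phi(d1) / (S * sigma * sqrt(T)) = 1.0000000000 * 0.3767759225 / (99.5500 * 0.3300 * 0.7071067812) = 0.016220


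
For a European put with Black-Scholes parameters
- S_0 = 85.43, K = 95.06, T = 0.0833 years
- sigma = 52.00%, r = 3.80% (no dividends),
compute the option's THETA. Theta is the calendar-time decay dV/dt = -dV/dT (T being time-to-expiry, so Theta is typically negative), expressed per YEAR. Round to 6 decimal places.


d1 = -0.6155566425; d2 = -0.7656376873
phi(d1) = 0.3300888154; exp(-qT) = 1.0000000000; exp(-rT) = 0.9968396046
Theta = -S*exp(-qT)*phi(d1)*sigma/(2*sqrt(T)) + r*K*exp(-rT)*N(-d2) - q*S*exp(-qT)*N(-d1)
N(-d1) = 0.7309064127; N(-d2) = 0.7780540433; sqrt(T) = 0.2886173938
Term 1 = -85.4300 * 1.0000000000 * 0.3300888154 * 0.5200 / (2 * 0.2886173938) = -25.4034126404
Term 2 = 0.0380 * 95.0600 * 0.9968396046 * 0.7780540433 = 2.8016666132
Term 3 = 0 (no dividend yield, q = 0)
Theta = -25.4034126404 + (2.8016666132) + (0.0000000000) = -22.601746

Answer: Theta = -22.601746


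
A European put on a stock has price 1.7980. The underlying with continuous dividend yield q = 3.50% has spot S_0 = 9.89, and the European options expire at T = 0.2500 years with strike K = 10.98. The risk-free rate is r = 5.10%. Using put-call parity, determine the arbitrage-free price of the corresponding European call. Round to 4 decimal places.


Put-call parity: C - P = S_0 * exp(-qT) - K * exp(-rT).
S_0 * exp(-qT) = 9.8900 * 0.99128817 = 9.80384000
K * exp(-rT) = 10.9800 * 0.98733094 = 10.84089369
C = P + S*exp(-qT) - K*exp(-rT)
C = 1.7980 + 9.80384000 - 10.84089369 = 0.7609

Answer: Call price = 0.7609


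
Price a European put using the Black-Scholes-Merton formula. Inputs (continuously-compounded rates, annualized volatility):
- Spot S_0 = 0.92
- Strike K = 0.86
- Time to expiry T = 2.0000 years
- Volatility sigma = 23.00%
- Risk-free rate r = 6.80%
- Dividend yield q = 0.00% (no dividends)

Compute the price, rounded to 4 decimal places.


Answer: Price = 0.0434

Derivation:
d1 = (ln(S/K) + (r - q + 0.5*sigma^2) * T) / (sigma * sqrt(T)) = 0.78808982
d2 = d1 - sigma * sqrt(T) = 0.46282070
exp(-rT) = 0.87284263; exp(-qT) = 1.00000000
P = K * exp(-rT) * N(-d2) - S_0 * exp(-qT) * N(-d1)
N(-d1) = 0.21532209; N(-d2) = 0.32174645
P = 0.8600 * 0.87284263 * 0.32174645 - 0.9200 * 1.00000000 * 0.21532209 = 0.0434


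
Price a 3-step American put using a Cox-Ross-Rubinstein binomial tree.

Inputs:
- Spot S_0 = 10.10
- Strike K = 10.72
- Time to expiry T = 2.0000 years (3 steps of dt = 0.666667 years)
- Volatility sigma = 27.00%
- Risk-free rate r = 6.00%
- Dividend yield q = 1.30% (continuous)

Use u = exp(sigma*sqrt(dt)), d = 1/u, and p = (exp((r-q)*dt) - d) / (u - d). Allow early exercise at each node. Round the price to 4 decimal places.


Answer: Price = V(0,0) = 1.4960

Derivation:
dt = T/N = 0.666667
u = exp(sigma*sqrt(dt)) = 1.246643; d = 1/u = 0.802154
p = (exp((r-q)*dt) - d) / (u - d) = 0.516718
Discount per step: exp(-r*dt) = 0.960789
Stock lattice S(k, i) with i counting down-moves:
  k=0: S(0,0) = 10.1000
  k=1: S(1,0) = 12.5911; S(1,1) = 8.1018
  k=2: S(2,0) = 15.6966; S(2,1) = 10.1000; S(2,2) = 6.4989
  k=3: S(3,0) = 19.5680; S(3,1) = 12.5911; S(3,2) = 8.1018; S(3,3) = 5.2131
Terminal payoffs V(N, i) = max(K - S_T, 0):
  V(3,0) = 0.000000; V(3,1) = 0.000000; V(3,2) = 2.618240; V(3,3) = 5.506908
Backward induction: V(k, i) = exp(-r*dt) * [p * V(k+1, i) + (1-p) * V(k+1, i+1)]; then take max(V_cont, immediate exercise) for American.
  V(2,0) = exp(-r*dt) * [p*0.000000 + (1-p)*0.000000] = 0.000000; exercise = 0.000000; V(2,0) = max -> 0.000000
  V(2,1) = exp(-r*dt) * [p*0.000000 + (1-p)*2.618240] = 1.215734; exercise = 0.620000; V(2,1) = max -> 1.215734
  V(2,2) = exp(-r*dt) * [p*2.618240 + (1-p)*5.506908] = 3.856880; exercise = 4.221137; V(2,2) = max -> 4.221137
  V(1,0) = exp(-r*dt) * [p*0.000000 + (1-p)*1.215734] = 0.564505; exercise = 0.000000; V(1,0) = max -> 0.564505
  V(1,1) = exp(-r*dt) * [p*1.215734 + (1-p)*4.221137] = 2.563571; exercise = 2.618240; V(1,1) = max -> 2.618240
  V(0,0) = exp(-r*dt) * [p*0.564505 + (1-p)*2.618240] = 1.495986; exercise = 0.620000; V(0,0) = max -> 1.495986
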